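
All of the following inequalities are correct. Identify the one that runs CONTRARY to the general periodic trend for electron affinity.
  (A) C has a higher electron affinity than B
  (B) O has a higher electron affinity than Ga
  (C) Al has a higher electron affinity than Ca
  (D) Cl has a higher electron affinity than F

The general trend: electron affinity increases across a period and decreases down a group.
(A) C (period 2, group 14) vs B (period 2, group 13): the stated order agrees with the simple trend.
(B) O (period 2, group 16) vs Ga (period 4, group 13): the stated order agrees with the simple trend.
(C) Al (period 3, group 13) vs Ca (period 4, group 2): the stated order agrees with the simple trend.
(D) Cl (period 3, group 17) vs F (period 2, group 17): the stated order contradicts the simple trend.
The exception is (D): F's small 2p subshell makes the incoming electron feel strong e⁻–e⁻ repulsion, so Cl actually releases more energy on gaining an electron.

(D)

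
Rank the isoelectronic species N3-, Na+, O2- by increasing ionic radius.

All of these have 10 electrons, so size is governed by nuclear charge alone: the more protons, the stronger the pull on the same electron cloud, and the smaller the ion.
Nuclear charges: Na+ (Z=11), O2- (Z=8), N3- (Z=7).
Smallest to largest: Na+ < O2- < N3-.

Na+ < O2- < N3-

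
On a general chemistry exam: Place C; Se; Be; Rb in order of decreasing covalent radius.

Rb > Se > Be > C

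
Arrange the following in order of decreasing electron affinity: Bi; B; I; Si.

I > Si > Bi > B

B is in period 2, group 13; Si is in period 3, group 14; I is in period 5, group 17; Bi is in period 6, group 15.
Adding an electron releases more energy for atoms nearer the top right (short of the noble gases).
These span different periods and groups, so the two trends combine.
Bi > B: period and group pull opposite ways; the across-period shift dominates (91 vs 27 kJ/mol).
Si > Bi: period and group pull opposite ways; the down-group shift dominates (134 vs 91 kJ/mol).
I > Si: period and group pull opposite ways; the across-period shift dominates (295 vs 134 kJ/mol).
For reference (kJ/mol): B 27, Si 134, I 295, Bi 91.
So from highest to lowest: I > Si > Bi > B.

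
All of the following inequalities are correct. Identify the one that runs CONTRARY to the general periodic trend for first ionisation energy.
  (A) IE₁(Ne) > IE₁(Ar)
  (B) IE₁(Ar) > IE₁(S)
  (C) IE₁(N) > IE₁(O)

(C)

The general trend: first ionisation energy increases across a period and decreases down a group.
(A) Ne (period 2, group 18) vs Ar (period 3, group 18): the stated order agrees with the simple trend.
(B) Ar (period 3, group 18) vs S (period 3, group 16): the stated order agrees with the simple trend.
(C) N (period 2, group 15) vs O (period 2, group 16): the stated order contradicts the simple trend.
The exception is (C): pairing an electron in O's 2p⁴ costs repulsion energy, so O ionizes more easily than half-filled N (2p³).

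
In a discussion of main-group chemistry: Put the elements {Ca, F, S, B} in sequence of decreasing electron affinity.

F > S > B > Ca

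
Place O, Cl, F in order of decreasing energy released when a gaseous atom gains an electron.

O is in period 2, group 16; F is in period 2, group 17; Cl is in period 3, group 17.
Adding an electron releases more energy for atoms nearer the top right (short of the noble gases).
Neither a single period nor a single group — weigh both effects.
F > O: both are in period 2; the period trend gives F the larger value.
Cl > F: this pair runs against the simple trend — see the exception note.
Note the exception: Cl has a higher electron affinity than F, contrary to the simple trend — F's small 2p subshell makes the incoming electron feel strong e⁻–e⁻ repulsion, so Cl actually releases more energy on gaining an electron.
For reference (kJ/mol): O 141, F 328, Cl 349.
So from highest to lowest: Cl > F > O.

Cl, F, O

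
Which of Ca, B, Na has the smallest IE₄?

Ca

Consider each +3 ion: Ca³⁺ is already 1 electron into the core; B³⁺ is the bare [He] core; Na³⁺ is already 2 electrons into the core.
All of these are removing an electron from a noble-gas core or deeper; the smaller core (lower principal quantum number) is held far more tightly, and within a period the higher nuclear charge binds the same core more tightly.
The numbers (kJ/mol): Ca 6491, B 25026, Na 9543.
Putting it together, IE_4: Ca < Na < B.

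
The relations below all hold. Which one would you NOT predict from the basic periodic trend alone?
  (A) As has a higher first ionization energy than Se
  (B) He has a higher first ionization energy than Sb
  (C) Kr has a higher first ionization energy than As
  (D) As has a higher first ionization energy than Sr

(A)

The general trend: first ionization energy increases across a period and decreases down a group.
(A) As (period 4, group 15) vs Se (period 4, group 16): the stated order contradicts the simple trend.
(B) He (period 1, group 18) vs Sb (period 5, group 15): the stated order agrees with the simple trend.
(C) Kr (period 4, group 18) vs As (period 4, group 15): the stated order agrees with the simple trend.
(D) As (period 4, group 15) vs Sr (period 5, group 2): the stated order agrees with the simple trend.
The exception is (A): Se (4p⁴) ionizes more easily than half-filled As (4p³).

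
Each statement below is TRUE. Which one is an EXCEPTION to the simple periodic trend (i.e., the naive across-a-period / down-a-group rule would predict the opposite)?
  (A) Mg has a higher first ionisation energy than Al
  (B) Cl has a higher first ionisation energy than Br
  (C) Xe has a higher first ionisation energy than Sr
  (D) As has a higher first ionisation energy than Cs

(A)

The general trend: first ionisation energy increases across a period and decreases down a group.
(A) Mg (period 3, group 2) vs Al (period 3, group 13): the stated order contradicts the simple trend.
(B) Cl (period 3, group 17) vs Br (period 4, group 17): the stated order agrees with the simple trend.
(C) Xe (period 5, group 18) vs Sr (period 5, group 2): the stated order agrees with the simple trend.
(D) As (period 4, group 15) vs Cs (period 6, group 1): the stated order agrees with the simple trend.
The exception is (A): Al's single 3p electron is easier to remove than one from Mg's filled 3s².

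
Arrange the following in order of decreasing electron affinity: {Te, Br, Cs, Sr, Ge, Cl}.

Cl, Br, Te, Ge, Cs, Sr

Cl is in period 3, group 17; Ge is in period 4, group 14; Br is in period 4, group 17; Sr is in period 5, group 2; Te is in period 5, group 16; Cs is in period 6, group 1.
Adding an electron releases more energy for atoms nearer the top right (short of the noble gases).
These span different periods and groups, so the two trends combine.
Cs > Sr: this pair runs against the simple trend — see the exception note.
Ge > Cs: relative to Cs, both the across-period and down-group shifts push Ge's electron affinity up.
Te > Ge: period and group pull opposite ways; the across-period shift dominates (190 vs 119 kJ/mol).
Br > Te: relative to Te, both the across-period and down-group shifts push Br's electron affinity up.
Cl > Br: Cl sits above Br in group 17, so the down-group effect alone puts Cl higher.
Note the exception: Cs has a higher electron affinity than Sr, contrary to the simple trend — adding an electron to Sr (ns²) has to open a new, higher-energy np subshell, which is unfavourable.
For reference (kJ/mol): Cl 349, Ge 119, Br 325, Sr 5, Te 190, Cs 46.
So from highest to lowest: Cl > Br > Te > Ge > Cs > Sr.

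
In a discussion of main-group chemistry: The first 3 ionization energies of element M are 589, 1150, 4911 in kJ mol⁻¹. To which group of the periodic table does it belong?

Look for the largest jump between consecutive ionization energies: IE3/IE2 ≈ 4.3, far larger than any earlier ratio.
That jump marks the point where a core electron is being removed. So the atom has 2 valence electrons.
A main-group element with 2 valence electrons is in group 2.

Group 2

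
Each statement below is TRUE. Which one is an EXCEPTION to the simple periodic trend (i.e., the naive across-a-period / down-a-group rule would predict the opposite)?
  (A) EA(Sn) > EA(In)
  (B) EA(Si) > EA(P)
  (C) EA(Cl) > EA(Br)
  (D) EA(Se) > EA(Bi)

(B)

The general trend: electron affinity increases across a period and decreases down a group.
(A) Sn (period 5, group 14) vs In (period 5, group 13): the stated order agrees with the simple trend.
(B) Si (period 3, group 14) vs P (period 3, group 15): the stated order contradicts the simple trend.
(C) Cl (period 3, group 17) vs Br (period 4, group 17): the stated order agrees with the simple trend.
(D) Se (period 4, group 16) vs Bi (period 6, group 15): the stated order agrees with the simple trend.
The exception is (B): adding an electron to P's half-filled 3p³ is unfavourable, so Si (3p²) has the more exothermic EA.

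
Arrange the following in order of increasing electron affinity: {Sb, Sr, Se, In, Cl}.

Sr, In, Sb, Se, Cl

Electron affinity generally becomes more exothermic across a period toward the halogens and less exothermic down a group.
Here both period and group differ, so the two effects have to be weighed against each other.
In > Sr: both are in period 5; the period trend gives In the larger value.
Sb > In: Sb lies to the right of In in period 5, so the across-period effect alone puts Sb higher.
Se > Sb: both effects reinforce here, so Se is clearly the higher of the two.
Cl > Se: both effects reinforce here, so Cl is clearly the higher of the two.
Tabulated electron affinity (kJ/mol): Cl 349, Se 195, Sr 5, In 29, Sb 103.
So from lowest to highest: Sr < In < Sb < Se < Cl.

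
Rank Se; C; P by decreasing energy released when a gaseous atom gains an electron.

Electron affinity generally becomes more exothermic across a period toward the halogens and less exothermic down a group.
A diagonal step moves right (one effect) and down (the opposite effect) at once.
C > P: period and group pull opposite ways; the down-group shift dominates (122 vs 72 kJ/mol).
Se > C: period and group pull opposite ways; the across-period shift dominates (195 vs 122 kJ/mol).
Approximate values (kJ/mol): C 122, P 72, Se 195.
So from highest to lowest: Se > C > P.

Se > C > P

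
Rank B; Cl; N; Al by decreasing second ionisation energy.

The second ionization energy removes an electron from the +1 ion. For each element: B⁺ still has 2 valence electrons; Cl⁺ still has 6 valence electrons; N⁺ still has 4 valence electrons; Al⁺ still has 2 valence electrons.
All are still removing valence electrons, so compare the +1 ions as you would atoms: IE_2 generally rises across a period (higher Z_eff) and falls down a group (larger shell), subject to the usual subshell exceptions.
Valence configurations: B⁺ [He]2s², Cl⁺ [Ne]3s²3p⁴, N⁺ [He]2s²2p², Al⁺ [Ne]3s².
The numbers (kJ/mol): B 2427, Cl 2298, N 2856, Al 1817.
So the second ionization energies run Al < Cl < B < N.

N > B > Cl > Al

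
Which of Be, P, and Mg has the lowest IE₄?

P

IE_4 is the cost of taking one more electron from the +3 cation: Be³⁺ is already 1 electron into the core; P³⁺ still has 2 valence electrons; Mg³⁺ is already 1 electron into the core.
Core electrons are held far more tightly than valence electrons, so Mg and Be top the IE_4 order.
Approximate IE_4 values (kJ/mol): Be 21007, P 4964, Mg 10543.
Overall IE_4 order: P < Mg < Be.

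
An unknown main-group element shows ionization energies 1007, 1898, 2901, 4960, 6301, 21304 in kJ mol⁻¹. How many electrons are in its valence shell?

Look for the largest jump between consecutive ionization energies: IE6/IE5 ≈ 3.4, far larger than any earlier ratio.
That jump marks the point where a core electron is being removed. So the atom has 5 valence electrons.

5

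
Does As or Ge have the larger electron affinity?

Ge

Adding an electron releases more energy for atoms nearer the top right (short of the noble gases).
All lie in period 4; the across-period trend (electron affinity increases left to right) applies, with the exception below.
Note the exception: Ge has a higher electron affinity than As, contrary to the simple trend — adding an electron to As's half-filled 4p³ is unfavourable, so Ge (4p²) has the more exothermic EA.
Tabulated electron affinity (kJ/mol): Ge 119, As 78.
So Ge has the larger electron affinity (Ge > As).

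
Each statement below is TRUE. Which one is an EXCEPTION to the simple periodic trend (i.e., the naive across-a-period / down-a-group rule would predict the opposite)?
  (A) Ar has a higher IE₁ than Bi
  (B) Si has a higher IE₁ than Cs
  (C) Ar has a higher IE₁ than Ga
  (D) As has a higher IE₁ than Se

(D)

The general trend: IE₁ increases across a period and decreases down a group.
(A) Ar (period 3, group 18) vs Bi (period 6, group 15): the stated order agrees with the simple trend.
(B) Si (period 3, group 14) vs Cs (period 6, group 1): the stated order agrees with the simple trend.
(C) Ar (period 3, group 18) vs Ga (period 4, group 13): the stated order agrees with the simple trend.
(D) As (period 4, group 15) vs Se (period 4, group 16): the stated order contradicts the simple trend.
The exception is (D): Se (4p⁴) ionizes more easily than half-filled As (4p³).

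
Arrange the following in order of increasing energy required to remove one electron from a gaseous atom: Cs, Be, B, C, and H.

Cs, B, Be, C, H

H is in period 1, group 1; Be is in period 2, group 2; B is in period 2, group 13; C is in period 2, group 14; Cs is in period 6, group 1.
IE₁ increases left→right with effective nuclear charge and decreases top→bottom as the valence shell moves farther out.
Here both period and group differ, so the two effects have to be weighed against each other.
B > Cs: both effects reinforce here, so B is clearly the higher of the two.
Be > B: this pair runs against the simple trend — see the exception note.
C > Be: both are in period 2; the period trend gives C the larger value.
H > C: the two effects oppose for this pair; the down-group effect wins (1312 vs 1086 kJ/mol).
Note the exception: Be has a higher first ionization energy than B, contrary to the simple trend — removing B's lone 2p electron is easier than breaking Be's filled 2s².
Tabulated first ionization energy (kJ/mol): H 1312, Be 900, B 801, C 1086, Cs 376.
So from lowest to highest: Cs < B < Be < C < H.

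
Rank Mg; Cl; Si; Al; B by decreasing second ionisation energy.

IE_2 is the cost of taking one more electron from the +1 cation: Mg⁺ still has 1 valence electron; Cl⁺ still has 6 valence electrons; Si⁺ still has 3 valence electrons; Al⁺ still has 2 valence electrons; B⁺ still has 2 valence electrons.
All are still removing valence electrons, so compare the +1 ions as you would atoms: IE_2 generally rises across a period (higher Z_eff) and falls down a group (larger shell), subject to the usual subshell exceptions.
Valence configurations: Mg⁺ [Ne]3s¹, Cl⁺ [Ne]3s²3p⁴, Si⁺ [Ne]3s²3p¹, Al⁺ [Ne]3s², B⁺ [He]2s².
Si⁺ loses a lone 3p electron whereas Al⁺ must break into a filled 3s² pair, so IE_2(Al) > IE_2(Si) even though Si has the higher nuclear charge.
Approximate IE_2 values (kJ/mol): Mg 1451, Cl 2298, Si 1577, Al 1817, B 2427.
Putting it together, IE_2: Mg < Si < Al < Cl < B.

B, Cl, Al, Si, Mg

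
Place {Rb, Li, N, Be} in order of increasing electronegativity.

Rb < Li < Be < N

Li is in period 2, group 1; Be is in period 2, group 2; N is in period 2, group 15; Rb is in period 5, group 1.
Atoms toward the upper right of the periodic table pull bonding electrons most strongly.
Here both period and group differ, so the two effects have to be weighed against each other.
Li > Rb: Li sits above Rb in group 1, so the down-group effect alone puts Li higher.
Be > Li: Be lies to the right of Li in period 2, so the across-period effect alone puts Be higher.
N > Be: both are in period 2; the period trend gives N the larger value.
For reference (Pauling): Li 0.98, Be 1.57, N 3.04, Rb 0.82.
So from lowest to highest: Rb < Li < Be < N.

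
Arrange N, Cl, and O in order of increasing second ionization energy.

Cl < N < O

The second ionization energy removes an electron from the +1 ion. For each element: N⁺ still has 4 valence electrons; Cl⁺ still has 6 valence electrons; O⁺ still has 5 valence electrons.
All are still removing valence electrons, so compare the +1 ions as you would atoms: IE_2 generally rises across a period (higher Z_eff) and falls down a group (larger shell), subject to the usual subshell exceptions.
Valence configurations: N⁺ [He]2s²2p², Cl⁺ [Ne]3s²3p⁴, O⁺ [He]2s²2p³.
The numbers (kJ/mol): N 2856, Cl 2298, O 3388.
Overall IE_2 order: Cl < N < O.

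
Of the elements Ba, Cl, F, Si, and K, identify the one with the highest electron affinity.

Cl

F is in period 2, group 17; Si is in period 3, group 14; Cl is in period 3, group 17; K is in period 4, group 1; Ba is in period 6, group 2.
Electron affinity generally becomes more exothermic across a period toward the halogens and less exothermic down a group.
Here both period and group differ, so the two effects have to be weighed against each other.
K > Ba: period and group pull opposite ways; the down-group shift dominates (48 vs 14 kJ/mol).
Si > K: relative to K, both the across-period and down-group shifts push Si's electron affinity up.
F > Si: relative to Si, both the across-period and down-group shifts push F's electron affinity up.
Cl > F: this pair runs against the simple trend — see the exception note.
Note the exception: Cl has a higher electron affinity than F, contrary to the simple trend — F's small 2p subshell makes the incoming electron feel strong e⁻–e⁻ repulsion, so Cl actually releases more energy on gaining an electron.
For reference (kJ/mol): F 328, Si 134, Cl 349, K 48, Ba 14.
The highest electron affinity among these belongs to Cl.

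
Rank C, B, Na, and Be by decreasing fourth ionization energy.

B > Be > Na > C

IE_4 is the cost of taking one more electron from the +3 cation: C³⁺ still has 1 valence electron; B³⁺ is the bare [He] core; Na³⁺ is already 2 electrons into the core; Be³⁺ is already 1 electron into the core.
Pulling an electron out of a noble-gas core costs far more than removing a remaining valence electron, so Na, Be and B sit at the high end of IE_4.
Approximate IE_4 values (kJ/mol): C 6223, B 25026, Na 9543, Be 21007.
So the fourth ionization energies run C < Na < Be < B.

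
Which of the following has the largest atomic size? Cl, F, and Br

Br

F is in period 2, group 17; Cl is in period 3, group 17; Br is in period 4, group 17.
Radius decreases left→right (rising Z_eff, same n) and increases top→bottom (higher n).
All are in group 17, so atomic radius increases down the group.
The largest atomic size among these belongs to Br.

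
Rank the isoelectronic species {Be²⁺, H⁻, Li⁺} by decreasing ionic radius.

H⁻ > Li⁺ > Be²⁺

All of these have 2 electrons, so size is governed by nuclear charge alone: the more protons, the stronger the pull on the same electron cloud, and the smaller the ion.
Nuclear charges: Be²⁺ (Z=4), Li⁺ (Z=3), H⁻ (Z=1).
Largest to smallest: H⁻ > Li⁺ > Be²⁺.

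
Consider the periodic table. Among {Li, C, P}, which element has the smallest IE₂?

The second ionization energy removes an electron from the +1 ion. For each element: Li⁺ is the bare [He] core; C⁺ still has 3 valence electrons; P⁺ still has 4 valence electrons.
Pulling an electron out of a noble-gas core costs far more than removing a remaining valence electron, so Li sits at the high end of IE_2.
Valence configurations: C⁺ [He]2s²2p¹, P⁺ [Ne]3s²3p².
Approximate IE_2 values (kJ/mol): Li 7298, C 2353, P 1907.
Hence IE_2: P < C < Li.

P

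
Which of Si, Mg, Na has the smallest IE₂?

IE_2 is the cost of taking one more electron from the +1 cation: Si⁺ still has 3 valence electrons; Mg⁺ still has 1 valence electron; Na⁺ is the bare [Ne] core.
Pulling an electron out of a noble-gas core costs far more than removing a remaining valence electron, so Na sits at the high end of IE_2.
Valence configurations: Si⁺ [Ne]3s²3p¹, Mg⁺ [Ne]3s¹.
Tabulated IE_2 (kJ/mol): Si 1577, Mg 1451, Na 4562.
Putting it together, IE_2: Mg < Si < Na.

Mg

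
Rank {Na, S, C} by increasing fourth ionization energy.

S < C < Na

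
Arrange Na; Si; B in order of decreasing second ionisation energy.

After 1 electron has been removed, what remains? Na⁺ is the bare [Ne] core; Si⁺ still has 3 valence electrons; B⁺ still has 2 valence electrons.
Pulling an electron out of a noble-gas core costs far more than removing a remaining valence electron, so Na sits at the high end of IE_2.
Valence configurations: Si⁺ [Ne]3s²3p¹, B⁺ [He]2s².
The numbers (kJ/mol): Na 4562, Si 1577, B 2427.
Overall IE_2 order: Si < B < Na.

Na > B > Si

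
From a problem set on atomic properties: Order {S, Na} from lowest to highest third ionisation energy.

IE_3 is the cost of taking one more electron from the +2 cation: S²⁺ still has 4 valence electrons; Na²⁺ is already 1 electron into the core.
Pulling an electron out of a noble-gas core costs far more than removing a remaining valence electron, so Na sits at the high end of IE_3.
The numbers (kJ/mol): S 3357, Na 6910.
Hence IE_3: S < Na.

S < Na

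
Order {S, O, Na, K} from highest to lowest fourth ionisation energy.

After 3 electrons have been removed, what remains? S³⁺ still has 3 valence electrons; O³⁺ still has 3 valence electrons; Na³⁺ is already 2 electrons into the core; K³⁺ is already 2 electrons into the core.
Usually core removal costs more than valence removal, but here the competition is close: a tightly held n=2 valence electron can cost more to remove than an n=3 core electron, so the actual values have to decide it.
Valence configurations: S³⁺ [Ne]3s²3p¹, O³⁺ [He]2s²2p¹.
Approximate IE_4 values (kJ/mol): S 4556, O 7469, Na 9543, K 5877.
Putting it together, IE_4: S < K < O < Na.

Na > O > K > S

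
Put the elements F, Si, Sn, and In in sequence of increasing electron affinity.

Adding an electron releases more energy for atoms nearer the top right (short of the noble gases).
These span different periods and groups, so the two trends combine.
Sn > In: Sn lies to the right of In in period 5, so the across-period effect alone puts Sn higher.
Si > Sn: they share group 14; the group trend gives Si the larger value.
F > Si: relative to Si, both the across-period and down-group shifts push F's electron affinity up.
For reference (kJ/mol): F 328, Si 134, In 29, Sn 107.
So from lowest to highest: In < Sn < Si < F.

In < Sn < Si < F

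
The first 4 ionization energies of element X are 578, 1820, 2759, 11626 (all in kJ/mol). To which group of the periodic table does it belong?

Look for the largest jump between consecutive ionization energies: IE4/IE3 ≈ 4.2, far larger than any earlier ratio.
That jump marks the point where a core electron is being removed. So the atom has 3 valence electrons.
A main-group element with 3 valence electrons is in group 13.

Group 13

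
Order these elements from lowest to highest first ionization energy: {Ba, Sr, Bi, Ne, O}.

Ba, Sr, Bi, O, Ne

O is in period 2, group 16; Ne is in period 2, group 18; Sr is in period 5, group 2; Ba is in period 6, group 2; Bi is in period 6, group 15.
IE₁ increases left→right with effective nuclear charge and decreases top→bottom as the valence shell moves farther out.
These span different periods and groups, so the two trends combine.
Sr > Ba: they share group 2; the group trend gives Sr the larger value.
Bi > Sr: period and group pull opposite ways; the across-period shift dominates (703 vs 550 kJ/mol).
O > Bi: relative to Bi, both the across-period and down-group shifts push O's first ionization energy up.
Ne > O: both are in period 2; the period trend gives Ne the larger value.
Tabulated first ionization energy (kJ/mol): O 1314, Ne 2081, Sr 550, Ba 503, Bi 703.
So from lowest to highest: Ba < Sr < Bi < O < Ne.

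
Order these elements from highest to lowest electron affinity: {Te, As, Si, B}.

Te > Si > As > B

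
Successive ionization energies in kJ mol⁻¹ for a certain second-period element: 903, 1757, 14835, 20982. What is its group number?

Look for the largest jump between consecutive ionization energies: IE3/IE2 ≈ 8.4, far larger than any earlier ratio.
That jump marks the point where a core electron is being removed. So the atom has 2 valence electrons.
A main-group element with 2 valence electrons is in group 2.

Group 2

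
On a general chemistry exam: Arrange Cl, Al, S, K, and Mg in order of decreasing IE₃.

Mg, K, Cl, S, Al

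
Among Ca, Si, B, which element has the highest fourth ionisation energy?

Consider each +3 ion: Ca³⁺ is already 1 electron into the core; Si³⁺ still has 1 valence electron; B³⁺ is the bare [He] core.
Core electrons are held far more tightly than valence electrons, so Ca and B top the IE_4 order.
Approximate IE_4 values (kJ/mol): Ca 6491, Si 4356, B 25026.
Putting it together, IE_4: Si < Ca < B.

B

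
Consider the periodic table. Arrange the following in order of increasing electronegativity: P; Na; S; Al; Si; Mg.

Na is in period 3, group 1; Mg is in period 3, group 2; Al is in period 3, group 13; Si is in period 3, group 14; P is in period 3, group 15; S is in period 3, group 16.
Smaller atoms with higher effective nuclear charge are more electronegative.
All lie in period 3, so electronegativity increases left to right.
So from lowest to highest: Na < Mg < Al < Si < P < S.

Na < Mg < Al < Si < P < S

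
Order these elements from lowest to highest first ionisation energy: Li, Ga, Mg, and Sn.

Li is in period 2, group 1; Mg is in period 3, group 2; Ga is in period 4, group 13; Sn is in period 5, group 14.
Removing the outermost electron gets harder across a period and easier down a group.
A diagonal step moves right (one effect) and down (the opposite effect) at once.
Ga > Li: the two effects oppose for this pair; the across-period effect wins (579 vs 520 kJ/mol).
Sn > Ga: period and group pull opposite ways; the across-period shift dominates (709 vs 579 kJ/mol).
Mg > Sn: the two effects oppose for this pair; the down-group effect wins (738 vs 709 kJ/mol).
Tabulated first ionization energy (kJ/mol): Li 520, Mg 738, Ga 579, Sn 709.
So from lowest to highest: Li < Ga < Sn < Mg.

Li, Ga, Sn, Mg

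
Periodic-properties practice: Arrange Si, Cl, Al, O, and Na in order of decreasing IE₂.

Na > O > Cl > Al > Si

The second ionization energy removes an electron from the +1 ion. For each element: Si⁺ still has 3 valence electrons; Cl⁺ still has 6 valence electrons; Al⁺ still has 2 valence electrons; O⁺ still has 5 valence electrons; Na⁺ is the bare [Ne] core.
Breaking into a closed-shell core is much more expensive than removing a leftover valence electron — Na has the largest IE_2 here.
Valence configurations: Si⁺ [Ne]3s²3p¹, Cl⁺ [Ne]3s²3p⁴, Al⁺ [Ne]3s², O⁺ [He]2s²2p³.
Si⁺ loses a lone 3p electron whereas Al⁺ must break into a filled 3s² pair, so IE_2(Al) > IE_2(Si) even though Si has the higher nuclear charge.
Tabulated IE_2 (kJ/mol): Si 1577, Cl 2298, Al 1817, O 3388, Na 4562.
Hence IE_2: Si < Al < Cl < O < Na.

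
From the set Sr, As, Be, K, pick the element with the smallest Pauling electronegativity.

Electronegativity increases across a period and decreases down a group, tracking effective nuclear charge and atomic size.
Here both period and group differ, so the two effects have to be weighed against each other.
Sr > K: period and group pull opposite ways; the across-period shift dominates (0.95 vs 0.82).
Be > Sr: they share group 2; the group trend gives Be the larger value.
As > Be: period and group pull opposite ways; the across-period shift dominates (2.18 vs 1.57).
For reference (Pauling): Be 1.57, K 0.82, As 2.18, Sr 0.95.
The smallest Pauling electronegativity among these belongs to K.

K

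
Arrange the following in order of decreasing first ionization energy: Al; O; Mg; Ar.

Ar, O, Mg, Al

O is in period 2, group 16; Mg is in period 3, group 2; Al is in period 3, group 13; Ar is in period 3, group 18.
Removing the outermost electron gets harder across a period and easier down a group.
Neither a single period nor a single group — weigh both effects.
Mg > Al: this pair runs against the simple trend — see the exception note.
O > Mg: both effects reinforce here, so O is clearly the higher of the two.
Ar > O: the two effects oppose for this pair; the across-period effect wins (1521 vs 1314 kJ/mol).
Note the exception: Mg has a higher first ionization energy than Al, contrary to the simple trend — Al's single 3p electron is easier to remove than one from Mg's filled 3s².
For reference (kJ/mol): O 1314, Mg 738, Al 578, Ar 1521.
So from highest to lowest: Ar > O > Mg > Al.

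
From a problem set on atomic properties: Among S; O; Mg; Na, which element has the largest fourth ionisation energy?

Mg

The fourth ionization energy removes an electron from the +3 ion. For each element: S³⁺ still has 3 valence electrons; O³⁺ still has 3 valence electrons; Mg³⁺ is already 1 electron into the core; Na³⁺ is already 2 electrons into the core.
Pulling an electron out of a noble-gas core costs far more than removing a remaining valence electron, so Na and Mg sit at the high end of IE_4.
Valence configurations: S³⁺ [Ne]3s²3p¹, O³⁺ [He]2s²2p¹.
Tabulated IE_4 (kJ/mol): S 4556, O 7469, Mg 10543, Na 9543.
So the fourth ionization energies run S < O < Na < Mg.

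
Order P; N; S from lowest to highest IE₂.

P < S < N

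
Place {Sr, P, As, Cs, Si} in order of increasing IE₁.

Si is in period 3, group 14; P is in period 3, group 15; As is in period 4, group 15; Sr is in period 5, group 2; Cs is in period 6, group 1.
Removing the outermost electron gets harder across a period and easier down a group.
These span different periods and groups, so the two trends combine.
Sr > Cs: relative to Cs, both the across-period and down-group shifts push Sr's first ionization energy up.
Si > Sr: relative to Sr, both the across-period and down-group shifts push Si's first ionization energy up.
As > Si: period and group pull opposite ways; the across-period shift dominates (947 vs 786 kJ/mol).
P > As: P sits above As in group 15, so the down-group effect alone puts P higher.
Tabulated first ionization energy (kJ/mol): Si 786, P 1012, As 947, Sr 550, Cs 376.
So from lowest to highest: Cs < Sr < Si < As < P.

Cs < Sr < Si < As < P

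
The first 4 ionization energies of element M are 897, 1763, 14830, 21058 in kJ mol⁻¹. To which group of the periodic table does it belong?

Group 2

Look for the largest jump between consecutive ionization energies: IE3/IE2 ≈ 8.4, far larger than any earlier ratio.
That jump marks the point where a core electron is being removed. So the atom has 2 valence electrons.
A main-group element with 2 valence electrons is in group 2.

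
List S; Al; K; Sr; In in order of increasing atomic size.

S < Al < In < Sr < K

Al is in period 3, group 13; S is in period 3, group 16; K is in period 4, group 1; Sr is in period 5, group 2; In is in period 5, group 13.
Atomic radius shrinks across a period as nuclear charge pulls the same shell inward, and grows down a group as new shells are added.
Neither a single period nor a single group — weigh both effects.
Al > S: Al lies to the left of S in period 3, so the across-period effect alone puts Al larger.
In > Al: they share group 13; the group trend gives In the larger value.
Sr > In: both are in period 5; the period trend gives Sr the larger value.
K > Sr: period and group pull opposite ways; the across-period shift dominates (196 vs 185 pm).
Tabulated atomic radius (pm): Al 126, S 103, K 196, Sr 185, In 142.
So from smallest to largest: S < Al < In < Sr < K.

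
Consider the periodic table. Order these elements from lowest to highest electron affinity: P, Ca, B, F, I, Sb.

Ca, B, P, Sb, I, F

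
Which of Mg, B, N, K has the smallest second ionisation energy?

Mg

After 1 electron has been removed, what remains? Mg⁺ still has 1 valence electron; B⁺ still has 2 valence electrons; N⁺ still has 4 valence electrons; K⁺ is the bare [Ar] core.
Core electrons are held far more tightly than valence electrons, so K tops the IE_2 order.
Valence configurations: Mg⁺ [Ne]3s¹, B⁺ [He]2s², N⁺ [He]2s²2p².
Approximate IE_2 values (kJ/mol): Mg 1451, B 2427, N 2856, K 3052.
Putting it together, IE_2: Mg < B < N < K.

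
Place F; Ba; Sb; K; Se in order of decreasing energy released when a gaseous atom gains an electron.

F, Se, Sb, K, Ba

F is in period 2, group 17; K is in period 4, group 1; Se is in period 4, group 16; Sb is in period 5, group 15; Ba is in period 6, group 2.
EA tends to increase across a period and decrease down a group, though the pattern is less regular than for IE or radius.
Neither a single period nor a single group — weigh both effects.
K > Ba: the two effects oppose for this pair; the down-group effect wins (48 vs 14 kJ/mol).
Sb > K: the two effects oppose for this pair; the across-period effect wins (103 vs 48 kJ/mol).
Se > Sb: both effects reinforce here, so Se is clearly the higher of the two.
F > Se: relative to Se, both the across-period and down-group shifts push F's electron affinity up.
Approximate values (kJ/mol): F 328, K 48, Se 195, Sb 103, Ba 14.
So from highest to lowest: F > Se > Sb > K > Ba.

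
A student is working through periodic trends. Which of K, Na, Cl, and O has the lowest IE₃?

Consider each +2 ion: K²⁺ is already 1 electron into the core; Na²⁺ is already 1 electron into the core; Cl²⁺ still has 5 valence electrons; O²⁺ still has 4 valence electrons.
Usually core removal costs more than valence removal, but here the competition is close: a tightly held n=2 valence electron can cost more to remove than an n=3 core electron, so the actual values have to decide it.
Valence configurations: Cl²⁺ [Ne]3s²3p³, O²⁺ [He]2s²2p².
The numbers (kJ/mol): K 4420, Na 6910, Cl 3822, O 5300.
Putting it together, IE_3: Cl < K < O < Na.

Cl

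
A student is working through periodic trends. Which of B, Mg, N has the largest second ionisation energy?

N

After 1 electron has been removed, what remains? B⁺ still has 2 valence electrons; Mg⁺ still has 1 valence electron; N⁺ still has 4 valence electrons.
All are still removing valence electrons, so compare the +1 ions as you would atoms: IE_2 generally rises across a period (higher Z_eff) and falls down a group (larger shell), subject to the usual subshell exceptions.
Valence configurations: B⁺ [He]2s², Mg⁺ [Ne]3s¹, N⁺ [He]2s²2p².
Approximate IE_2 values (kJ/mol): B 2427, Mg 1451, N 2856.
Overall IE_2 order: Mg < B < N.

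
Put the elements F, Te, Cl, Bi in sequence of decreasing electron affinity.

Cl > F > Te > Bi

F is in period 2, group 17; Cl is in period 3, group 17; Te is in period 5, group 16; Bi is in period 6, group 15.
Atoms with high Z_eff and room in the valence shell (especially the halogens) have the most exothermic electron affinities.
These span different periods and groups, so the two trends combine.
Te > Bi: relative to Bi, both the across-period and down-group shifts push Te's electron affinity up.
F > Te: both effects reinforce here, so F is clearly the higher of the two.
Cl > F: this pair runs against the simple trend — see the exception note.
Note the exception: Cl has a higher electron affinity than F, contrary to the simple trend — F's small 2p subshell makes the incoming electron feel strong e⁻–e⁻ repulsion, so Cl actually releases more energy on gaining an electron.
Tabulated electron affinity (kJ/mol): F 328, Cl 349, Te 190, Bi 91.
So from highest to lowest: Cl > F > Te > Bi.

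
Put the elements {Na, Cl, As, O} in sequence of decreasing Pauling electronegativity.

O is in period 2, group 16; Na is in period 3, group 1; Cl is in period 3, group 17; As is in period 4, group 15.
Atoms toward the upper right of the periodic table pull bonding electrons most strongly.
Neither a single period nor a single group — weigh both effects.
As > Na: the two effects oppose for this pair; the across-period effect wins (2.18 vs 0.93).
Cl > As: both effects reinforce here, so Cl is clearly the higher of the two.
O > Cl: period and group pull opposite ways; the down-group shift dominates (3.44 vs 3.16).
For reference (Pauling): O 3.44, Na 0.93, Cl 3.16, As 2.18.
So from highest to lowest: O > Cl > As > Na.

O > Cl > As > Na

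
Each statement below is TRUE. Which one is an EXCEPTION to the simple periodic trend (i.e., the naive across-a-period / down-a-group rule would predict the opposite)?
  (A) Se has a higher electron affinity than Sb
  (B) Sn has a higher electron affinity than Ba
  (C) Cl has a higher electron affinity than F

The general trend: electron affinity increases across a period and decreases down a group.
(A) Se (period 4, group 16) vs Sb (period 5, group 15): the stated order agrees with the simple trend.
(B) Sn (period 5, group 14) vs Ba (period 6, group 2): the stated order agrees with the simple trend.
(C) Cl (period 3, group 17) vs F (period 2, group 17): the stated order contradicts the simple trend.
The exception is (C): F's small 2p subshell makes the incoming electron feel strong e⁻–e⁻ repulsion, so Cl actually releases more energy on gaining an electron.

(C)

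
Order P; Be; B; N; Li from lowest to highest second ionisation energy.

Be, P, B, N, Li

The second ionization energy removes an electron from the +1 ion. For each element: P⁺ still has 4 valence electrons; Be⁺ still has 1 valence electron; B⁺ still has 2 valence electrons; N⁺ still has 4 valence electrons; Li⁺ is the bare [He] core.
Core electrons are held far more tightly than valence electrons, so Li tops the IE_2 order.
Valence configurations: P⁺ [Ne]3s²3p², Be⁺ [He]2s¹, B⁺ [He]2s², N⁺ [He]2s²2p².
Approximate IE_2 values (kJ/mol): P 1907, Be 1757, B 2427, N 2856, Li 7298.
So the second ionization energies run Be < P < B < N < Li.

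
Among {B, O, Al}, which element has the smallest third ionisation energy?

IE_3 is the cost of taking one more electron from the +2 cation: B²⁺ still has 1 valence electron; O²⁺ still has 4 valence electrons; Al²⁺ still has 1 valence electron.
All are still removing valence electrons, so compare the +2 ions as you would atoms: IE_3 generally rises across a period (higher Z_eff) and falls down a group (larger shell), subject to the usual subshell exceptions.
Valence configurations: B²⁺ [He]2s¹, O²⁺ [He]2s²2p², Al²⁺ [Ne]3s¹.
Approximate IE_3 values (kJ/mol): B 3660, O 5300, Al 2745.
Putting it together, IE_3: Al < B < O.

Al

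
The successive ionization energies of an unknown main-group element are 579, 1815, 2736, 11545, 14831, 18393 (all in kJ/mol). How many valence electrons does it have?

Look for the largest jump between consecutive ionization energies: IE4/IE3 ≈ 4.2, far larger than any earlier ratio.
That jump marks the point where a core electron is being removed. So the atom has 3 valence electrons.

3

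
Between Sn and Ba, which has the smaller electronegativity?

Sn is in period 5, group 14; Ba is in period 6, group 2.
EN rises left→right (higher Z_eff, smaller atoms) and falls top→bottom (larger, more shielded atoms).
These span different periods and groups, so the two trends combine.
Sn > Ba: both effects reinforce here, so Sn is clearly the higher of the two.
For reference (Pauling): Sn 1.96, Ba 0.89.
So Ba has the smaller electronegativity (Ba < Sn).

Ba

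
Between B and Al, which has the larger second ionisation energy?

After 1 electron has been removed, what remains? B⁺ still has 2 valence electrons; Al⁺ still has 2 valence electrons.
All are still removing valence electrons, so compare the +1 ions as you would atoms: IE_2 generally rises across a period (higher Z_eff) and falls down a group (larger shell), subject to the usual subshell exceptions.
Valence configurations: B⁺ [He]2s², Al⁺ [Ne]3s².
Tabulated IE_2 (kJ/mol): B 2427, Al 1817.
So the second ionization energies run Al < B.

B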